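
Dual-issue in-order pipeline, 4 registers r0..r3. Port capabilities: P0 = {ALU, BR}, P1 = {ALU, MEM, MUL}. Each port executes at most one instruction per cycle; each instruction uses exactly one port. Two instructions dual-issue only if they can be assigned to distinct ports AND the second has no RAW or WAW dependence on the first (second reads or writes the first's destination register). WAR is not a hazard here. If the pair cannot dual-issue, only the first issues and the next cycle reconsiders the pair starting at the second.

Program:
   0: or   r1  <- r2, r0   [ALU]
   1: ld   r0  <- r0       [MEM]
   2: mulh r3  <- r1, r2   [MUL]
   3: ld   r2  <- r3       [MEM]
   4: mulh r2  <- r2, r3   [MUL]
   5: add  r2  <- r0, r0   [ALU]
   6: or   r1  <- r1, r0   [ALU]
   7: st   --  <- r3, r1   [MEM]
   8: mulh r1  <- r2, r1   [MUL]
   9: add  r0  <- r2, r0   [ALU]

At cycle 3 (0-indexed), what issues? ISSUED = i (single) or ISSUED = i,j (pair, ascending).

ISSUED = 4

t=0 i0+i1:or.ALU/ld.MEM ; dual
t=1 i2:mulh.MUL ; no-port MUL/MEM
t=2 i3:ld.MEM ; no-port MEM/MUL
t=3 i4:mulh.MUL ; WAW r2
t=4 i5+i6:add.ALU/or.ALU ; dual
t=5 i7:st.MEM ; no-port MEM/MUL
t=6 i8+i9:mulh.MUL/add.ALU ; dual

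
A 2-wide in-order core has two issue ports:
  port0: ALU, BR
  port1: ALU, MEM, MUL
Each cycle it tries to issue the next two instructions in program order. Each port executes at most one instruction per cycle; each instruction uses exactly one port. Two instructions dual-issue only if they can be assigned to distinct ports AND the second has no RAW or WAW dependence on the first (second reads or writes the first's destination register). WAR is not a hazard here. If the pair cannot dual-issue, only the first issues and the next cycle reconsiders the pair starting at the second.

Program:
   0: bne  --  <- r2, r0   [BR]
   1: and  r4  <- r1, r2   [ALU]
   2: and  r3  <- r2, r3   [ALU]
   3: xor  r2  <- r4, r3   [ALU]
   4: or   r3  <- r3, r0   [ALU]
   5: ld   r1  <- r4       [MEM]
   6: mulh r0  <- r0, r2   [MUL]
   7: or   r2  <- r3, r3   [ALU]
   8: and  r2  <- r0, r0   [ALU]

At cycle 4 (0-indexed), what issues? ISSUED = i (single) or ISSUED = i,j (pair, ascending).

ISSUED = 6,7

#0 head=0: bne and i0/i1 2-wide
#1 head=2: and i2 RAW r3
#2 head=3: xor or i3/i4 2-wide
#3 head=5: ld i5 no-port MEM/MUL
#4 head=6: mulh or i6/i7 2-wide
#5 head=8: and i8 tail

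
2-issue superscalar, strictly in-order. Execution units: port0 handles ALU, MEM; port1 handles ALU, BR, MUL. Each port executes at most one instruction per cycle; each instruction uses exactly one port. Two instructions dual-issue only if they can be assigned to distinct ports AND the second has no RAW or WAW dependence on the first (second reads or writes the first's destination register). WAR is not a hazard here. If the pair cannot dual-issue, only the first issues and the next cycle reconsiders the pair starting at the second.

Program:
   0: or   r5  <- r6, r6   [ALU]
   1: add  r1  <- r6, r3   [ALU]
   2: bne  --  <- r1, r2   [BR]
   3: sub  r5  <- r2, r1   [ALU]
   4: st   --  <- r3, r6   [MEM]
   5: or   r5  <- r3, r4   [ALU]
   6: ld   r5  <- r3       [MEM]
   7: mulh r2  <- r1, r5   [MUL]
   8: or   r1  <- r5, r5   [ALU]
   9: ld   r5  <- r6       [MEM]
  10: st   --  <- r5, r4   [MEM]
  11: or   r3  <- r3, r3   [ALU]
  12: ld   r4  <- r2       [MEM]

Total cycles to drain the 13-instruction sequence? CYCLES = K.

  cy0 -> i0,i1 (or+add) 2-wide
  cy1 -> i2,i3 (bne+sub) 2-wide
  cy2 -> i4,i5 (st+or) 2-wide
  cy3 -> i6 (ld) RAW r5
  cy4 -> i7,i8 (mulh+or) 2-wide
  cy5 -> i9 (ld) no-port MEM/MEM
  cy6 -> i10,i11 (st+or) 2-wide
  cy7 -> i12 (ld) tail

CYCLES = 8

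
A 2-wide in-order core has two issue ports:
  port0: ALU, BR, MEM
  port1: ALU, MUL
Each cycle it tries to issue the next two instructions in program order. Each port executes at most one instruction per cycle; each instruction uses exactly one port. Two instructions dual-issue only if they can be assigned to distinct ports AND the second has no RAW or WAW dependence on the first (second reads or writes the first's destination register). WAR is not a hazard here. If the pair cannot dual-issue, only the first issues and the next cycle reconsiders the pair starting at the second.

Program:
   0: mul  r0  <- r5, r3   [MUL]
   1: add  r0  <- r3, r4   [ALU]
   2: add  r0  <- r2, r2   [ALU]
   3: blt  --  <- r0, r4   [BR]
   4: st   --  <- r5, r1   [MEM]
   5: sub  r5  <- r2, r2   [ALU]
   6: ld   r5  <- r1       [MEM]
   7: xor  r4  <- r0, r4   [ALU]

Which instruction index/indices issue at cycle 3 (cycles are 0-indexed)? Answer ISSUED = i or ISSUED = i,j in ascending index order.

ISSUED = 3

t=0 i0:mul.MUL ; WAW r0
t=1 i1:add.ALU ; WAW r0
t=2 i2:add.ALU ; RAW r0
t=3 i3:blt.BR ; no-port BR/MEM
t=4 i4,i5:st.MEM/sub.ALU ; pair
t=5 i6,i7:ld.MEM/xor.ALU ; pair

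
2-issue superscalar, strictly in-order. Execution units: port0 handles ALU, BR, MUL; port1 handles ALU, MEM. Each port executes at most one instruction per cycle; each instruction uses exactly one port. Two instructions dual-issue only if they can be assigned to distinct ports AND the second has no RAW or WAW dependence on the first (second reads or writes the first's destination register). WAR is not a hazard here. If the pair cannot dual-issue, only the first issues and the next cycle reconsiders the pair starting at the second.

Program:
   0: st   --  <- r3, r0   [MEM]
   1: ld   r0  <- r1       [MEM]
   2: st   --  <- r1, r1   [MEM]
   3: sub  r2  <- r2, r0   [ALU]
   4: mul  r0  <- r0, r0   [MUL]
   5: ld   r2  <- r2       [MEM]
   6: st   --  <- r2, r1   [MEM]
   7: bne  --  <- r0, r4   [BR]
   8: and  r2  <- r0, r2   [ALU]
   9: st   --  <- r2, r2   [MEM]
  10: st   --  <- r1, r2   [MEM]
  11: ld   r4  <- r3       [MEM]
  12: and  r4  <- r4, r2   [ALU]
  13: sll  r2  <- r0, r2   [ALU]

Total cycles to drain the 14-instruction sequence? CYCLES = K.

  cy0 -> i0 (st.MEM) no-port MEM/MEM
  cy1 -> i1 (ld.MEM) no-port MEM/MEM
  cy2 -> i2,i3 (st.MEM sub.ALU) pair
  cy3 -> i4,i5 (mul.MUL ld.MEM) pair
  cy4 -> i6,i7 (st.MEM bne.BR) pair
  cy5 -> i8 (and.ALU) RAW r2
  cy6 -> i9 (st.MEM) no-port MEM/MEM
  cy7 -> i10 (st.MEM) no-port MEM/MEM
  cy8 -> i11 (ld.MEM) RAW+WAW r4
  cy9 -> i12,i13 (and.ALU sll.ALU) pair

CYCLES = 10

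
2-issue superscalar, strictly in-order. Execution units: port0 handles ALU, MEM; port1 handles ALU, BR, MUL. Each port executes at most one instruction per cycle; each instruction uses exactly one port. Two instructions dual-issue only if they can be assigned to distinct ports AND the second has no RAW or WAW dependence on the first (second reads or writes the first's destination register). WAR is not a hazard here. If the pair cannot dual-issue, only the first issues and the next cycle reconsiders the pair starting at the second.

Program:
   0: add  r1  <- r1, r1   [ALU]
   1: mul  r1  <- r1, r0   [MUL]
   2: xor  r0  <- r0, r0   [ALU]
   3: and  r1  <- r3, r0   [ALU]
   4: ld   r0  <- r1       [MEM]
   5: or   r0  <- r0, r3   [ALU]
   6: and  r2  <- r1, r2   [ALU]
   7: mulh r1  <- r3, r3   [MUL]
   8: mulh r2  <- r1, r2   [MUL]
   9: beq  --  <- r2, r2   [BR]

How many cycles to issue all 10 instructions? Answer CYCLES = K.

CYCLES = 8

0. add.ALU @i0  | RAW+WAW r1
1. mul.MUL;xor.ALU @i1,i2  | dual
2. and.ALU @i3  | RAW r1
3. ld.MEM @i4  | RAW+WAW r0
4. or.ALU;and.ALU @i5,i6  | dual
5. mulh.MUL @i7  | no-port MUL/MUL
6. mulh.MUL @i8  | no-port MUL/BR
7. beq.BR @i9  | tail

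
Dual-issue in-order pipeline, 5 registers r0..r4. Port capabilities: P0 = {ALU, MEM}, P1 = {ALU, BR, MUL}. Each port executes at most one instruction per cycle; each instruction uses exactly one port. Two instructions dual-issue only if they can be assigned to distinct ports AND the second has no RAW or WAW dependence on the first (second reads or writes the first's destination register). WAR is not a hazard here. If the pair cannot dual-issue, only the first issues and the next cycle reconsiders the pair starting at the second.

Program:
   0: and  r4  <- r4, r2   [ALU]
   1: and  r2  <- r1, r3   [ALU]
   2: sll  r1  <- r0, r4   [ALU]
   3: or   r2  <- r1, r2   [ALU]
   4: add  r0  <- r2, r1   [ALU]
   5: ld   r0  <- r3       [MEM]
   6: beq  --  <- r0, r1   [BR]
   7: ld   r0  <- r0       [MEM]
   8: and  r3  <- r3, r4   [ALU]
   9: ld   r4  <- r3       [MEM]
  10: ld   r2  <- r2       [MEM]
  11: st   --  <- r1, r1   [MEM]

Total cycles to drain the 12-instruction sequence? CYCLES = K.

CYCLES = 10

c0: i0&i1 and.ALU/and.ALU  2-wide
c1: i2 sll.ALU  RAW r1
c2: i3 or.ALU  RAW r2
c3: i4 add.ALU  WAW r0
c4: i5 ld.MEM  RAW r0
c5: i6&i7 beq.BR/ld.MEM  2-wide
c6: i8 and.ALU  RAW r3
c7: i9 ld.MEM  no-port MEM/MEM
c8: i10 ld.MEM  no-port MEM/MEM
c9: i11 st.MEM  tail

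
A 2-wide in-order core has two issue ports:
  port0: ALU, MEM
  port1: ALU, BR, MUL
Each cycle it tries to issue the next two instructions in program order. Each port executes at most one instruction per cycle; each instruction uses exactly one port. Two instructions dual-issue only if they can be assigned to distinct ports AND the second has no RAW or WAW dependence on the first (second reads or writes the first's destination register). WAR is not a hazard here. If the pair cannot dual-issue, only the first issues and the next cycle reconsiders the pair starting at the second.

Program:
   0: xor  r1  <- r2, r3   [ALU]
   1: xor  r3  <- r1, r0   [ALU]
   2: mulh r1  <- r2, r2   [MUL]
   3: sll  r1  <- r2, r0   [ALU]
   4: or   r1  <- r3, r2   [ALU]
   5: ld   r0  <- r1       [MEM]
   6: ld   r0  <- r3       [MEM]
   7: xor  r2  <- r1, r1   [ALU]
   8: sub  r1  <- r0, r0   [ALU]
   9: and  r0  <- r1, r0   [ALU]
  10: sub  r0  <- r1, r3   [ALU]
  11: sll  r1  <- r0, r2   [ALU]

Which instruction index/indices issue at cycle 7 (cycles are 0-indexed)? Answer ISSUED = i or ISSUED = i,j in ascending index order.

ISSUED = 9

#0 head=0: xor.ALU i0 RAW r1
#1 head=1: xor.ALU+mulh.MUL i1&i2 2-wide
#2 head=3: sll.ALU i3 WAW r1
#3 head=4: or.ALU i4 RAW r1
#4 head=5: ld.MEM i5 no-port MEM/MEM
#5 head=6: ld.MEM+xor.ALU i6&i7 2-wide
#6 head=8: sub.ALU i8 RAW r1
#7 head=9: and.ALU i9 WAW r0
#8 head=10: sub.ALU i10 RAW r0
#9 head=11: sll.ALU i11 tail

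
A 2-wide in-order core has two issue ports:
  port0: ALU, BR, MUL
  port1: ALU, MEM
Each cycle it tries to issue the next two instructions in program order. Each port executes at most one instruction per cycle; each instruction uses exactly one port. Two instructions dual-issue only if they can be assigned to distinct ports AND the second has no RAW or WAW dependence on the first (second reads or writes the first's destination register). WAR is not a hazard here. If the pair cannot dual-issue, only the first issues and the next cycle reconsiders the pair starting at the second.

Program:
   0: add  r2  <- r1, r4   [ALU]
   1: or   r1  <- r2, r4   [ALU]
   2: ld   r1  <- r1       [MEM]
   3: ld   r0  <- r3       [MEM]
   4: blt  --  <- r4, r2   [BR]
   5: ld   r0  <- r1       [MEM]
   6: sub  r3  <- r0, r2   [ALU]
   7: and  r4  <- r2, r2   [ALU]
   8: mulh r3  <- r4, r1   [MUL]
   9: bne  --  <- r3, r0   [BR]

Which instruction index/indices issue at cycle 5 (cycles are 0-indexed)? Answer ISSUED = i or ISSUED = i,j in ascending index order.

ISSUED = 6,7

c0: i0 add  RAW r2
c1: i1 or  RAW+WAW r1
c2: i2 ld  no-port MEM/MEM
c3: i3/i4 ld+blt  dual
c4: i5 ld  RAW r0
c5: i6/i7 sub+and  dual
c6: i8 mulh  no-port MUL/BR
c7: i9 bne  tail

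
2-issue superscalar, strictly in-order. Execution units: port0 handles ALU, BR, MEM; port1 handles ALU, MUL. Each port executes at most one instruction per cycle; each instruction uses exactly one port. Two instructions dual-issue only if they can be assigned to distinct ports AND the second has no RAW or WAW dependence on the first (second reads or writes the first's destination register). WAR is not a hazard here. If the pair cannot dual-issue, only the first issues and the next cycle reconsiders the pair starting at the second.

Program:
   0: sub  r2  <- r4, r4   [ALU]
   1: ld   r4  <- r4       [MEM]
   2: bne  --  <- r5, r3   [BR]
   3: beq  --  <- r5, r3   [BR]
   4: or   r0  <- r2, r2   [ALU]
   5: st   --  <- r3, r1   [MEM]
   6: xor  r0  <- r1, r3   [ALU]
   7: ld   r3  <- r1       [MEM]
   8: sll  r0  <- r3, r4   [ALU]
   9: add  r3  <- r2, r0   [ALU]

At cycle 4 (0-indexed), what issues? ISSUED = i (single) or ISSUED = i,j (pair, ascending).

0. sub;ld @i0&i1  | pair
1. bne @i2  | no-port BR/BR
2. beq;or @i3&i4  | pair
3. st;xor @i5&i6  | pair
4. ld @i7  | RAW r3
5. sll @i8  | RAW r0
6. add @i9  | tail

ISSUED = 7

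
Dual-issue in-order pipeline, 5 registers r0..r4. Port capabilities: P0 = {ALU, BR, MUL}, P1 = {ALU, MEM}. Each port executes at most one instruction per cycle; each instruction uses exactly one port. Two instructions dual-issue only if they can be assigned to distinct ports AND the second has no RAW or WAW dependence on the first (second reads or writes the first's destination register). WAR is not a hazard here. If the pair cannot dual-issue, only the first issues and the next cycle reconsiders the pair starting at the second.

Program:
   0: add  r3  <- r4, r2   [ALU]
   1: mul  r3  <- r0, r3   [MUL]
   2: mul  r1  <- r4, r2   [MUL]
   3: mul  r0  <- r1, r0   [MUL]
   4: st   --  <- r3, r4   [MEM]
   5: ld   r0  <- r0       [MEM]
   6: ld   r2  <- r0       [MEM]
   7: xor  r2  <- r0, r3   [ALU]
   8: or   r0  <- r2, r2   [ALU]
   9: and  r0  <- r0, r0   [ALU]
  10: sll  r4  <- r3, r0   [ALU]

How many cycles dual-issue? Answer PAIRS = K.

PAIRS = 1

t=0 i0:add ; RAW+WAW r3
t=1 i1:mul ; no-port MUL/MUL
t=2 i2:mul ; no-port MUL/MUL
t=3 i3,i4:mul+st ; dual
t=4 i5:ld ; no-port MEM/MEM
t=5 i6:ld ; WAW r2
t=6 i7:xor ; RAW r2
t=7 i8:or ; RAW+WAW r0
t=8 i9:and ; RAW r0
t=9 i10:sll ; tail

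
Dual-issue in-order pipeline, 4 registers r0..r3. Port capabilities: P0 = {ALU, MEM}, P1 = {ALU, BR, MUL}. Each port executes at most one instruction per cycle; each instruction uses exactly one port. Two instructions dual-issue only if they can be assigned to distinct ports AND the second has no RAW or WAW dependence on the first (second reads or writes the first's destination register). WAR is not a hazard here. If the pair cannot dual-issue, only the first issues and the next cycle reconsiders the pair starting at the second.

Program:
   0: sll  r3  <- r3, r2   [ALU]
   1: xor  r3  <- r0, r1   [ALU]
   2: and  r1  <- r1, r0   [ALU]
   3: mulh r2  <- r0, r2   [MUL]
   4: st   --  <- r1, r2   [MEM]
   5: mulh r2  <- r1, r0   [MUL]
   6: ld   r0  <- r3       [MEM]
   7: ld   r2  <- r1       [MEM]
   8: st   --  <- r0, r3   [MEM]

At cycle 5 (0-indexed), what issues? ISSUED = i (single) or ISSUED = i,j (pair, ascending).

ISSUED = 7

c0: i0 sll.ALU  WAW r3
c1: i1,i2 xor.ALU/and.ALU  2-wide
c2: i3 mulh.MUL  RAW r2
c3: i4,i5 st.MEM/mulh.MUL  2-wide
c4: i6 ld.MEM  no-port MEM/MEM
c5: i7 ld.MEM  no-port MEM/MEM
c6: i8 st.MEM  tail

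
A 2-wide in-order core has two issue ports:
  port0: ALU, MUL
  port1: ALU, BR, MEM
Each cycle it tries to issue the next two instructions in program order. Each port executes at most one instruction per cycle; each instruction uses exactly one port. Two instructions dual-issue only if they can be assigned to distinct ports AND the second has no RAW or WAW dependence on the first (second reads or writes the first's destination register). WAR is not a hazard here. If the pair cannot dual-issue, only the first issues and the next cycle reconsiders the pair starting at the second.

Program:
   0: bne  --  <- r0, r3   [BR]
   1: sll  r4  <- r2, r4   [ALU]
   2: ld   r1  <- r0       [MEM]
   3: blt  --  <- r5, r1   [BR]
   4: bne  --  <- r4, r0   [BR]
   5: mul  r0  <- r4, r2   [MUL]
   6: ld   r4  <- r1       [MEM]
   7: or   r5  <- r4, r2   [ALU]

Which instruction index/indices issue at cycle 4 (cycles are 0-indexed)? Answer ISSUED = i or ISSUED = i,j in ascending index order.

ISSUED = 6

[0] i0/i1  bne.BR sll.ALU  -- 2-wide
[1] i2  ld.MEM  -- no-port MEM/BR
[2] i3  blt.BR  -- no-port BR/BR
[3] i4/i5  bne.BR mul.MUL  -- 2-wide
[4] i6  ld.MEM  -- RAW r4
[5] i7  or.ALU  -- tail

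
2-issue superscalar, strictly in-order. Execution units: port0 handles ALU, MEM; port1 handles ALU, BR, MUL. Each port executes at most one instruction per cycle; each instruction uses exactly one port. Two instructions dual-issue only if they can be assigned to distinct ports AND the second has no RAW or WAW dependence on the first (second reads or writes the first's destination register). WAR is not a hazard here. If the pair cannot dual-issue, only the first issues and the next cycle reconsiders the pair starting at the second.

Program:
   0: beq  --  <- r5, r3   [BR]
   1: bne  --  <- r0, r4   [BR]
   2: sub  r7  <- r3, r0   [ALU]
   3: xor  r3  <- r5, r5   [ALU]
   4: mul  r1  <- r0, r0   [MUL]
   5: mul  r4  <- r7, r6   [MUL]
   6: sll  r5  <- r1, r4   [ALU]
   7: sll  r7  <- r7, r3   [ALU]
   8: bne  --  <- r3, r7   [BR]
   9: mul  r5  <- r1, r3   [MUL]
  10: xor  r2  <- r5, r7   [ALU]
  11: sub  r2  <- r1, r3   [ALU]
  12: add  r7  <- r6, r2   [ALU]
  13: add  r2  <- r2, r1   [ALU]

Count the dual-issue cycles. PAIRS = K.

PAIRS = 4

  cy0 -> i0 (beq) no-port BR/BR
  cy1 -> i1+i2 (bne/sub) pair
  cy2 -> i3+i4 (xor/mul) pair
  cy3 -> i5 (mul) RAW r4
  cy4 -> i6+i7 (sll/sll) pair
  cy5 -> i8 (bne) no-port BR/MUL
  cy6 -> i9 (mul) RAW r5
  cy7 -> i10 (xor) WAW r2
  cy8 -> i11 (sub) RAW r2
  cy9 -> i12+i13 (add/add) pair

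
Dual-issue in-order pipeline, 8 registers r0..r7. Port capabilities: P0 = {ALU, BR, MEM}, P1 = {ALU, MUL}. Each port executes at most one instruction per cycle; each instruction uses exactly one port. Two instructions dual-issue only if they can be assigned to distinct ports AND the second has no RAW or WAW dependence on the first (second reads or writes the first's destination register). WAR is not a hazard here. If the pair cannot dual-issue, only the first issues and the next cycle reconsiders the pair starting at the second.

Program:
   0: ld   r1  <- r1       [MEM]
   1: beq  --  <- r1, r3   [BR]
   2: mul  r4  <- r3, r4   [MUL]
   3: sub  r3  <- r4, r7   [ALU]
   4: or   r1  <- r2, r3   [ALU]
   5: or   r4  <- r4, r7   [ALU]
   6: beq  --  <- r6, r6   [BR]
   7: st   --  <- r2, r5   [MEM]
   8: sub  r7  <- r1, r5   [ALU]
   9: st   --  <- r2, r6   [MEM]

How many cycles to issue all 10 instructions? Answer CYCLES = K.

0. ld.MEM @i0  | no-port MEM/BR
1. beq.BR;mul.MUL @i1+i2  | pair
2. sub.ALU @i3  | RAW r3
3. or.ALU;or.ALU @i4+i5  | pair
4. beq.BR @i6  | no-port BR/MEM
5. st.MEM;sub.ALU @i7+i8  | pair
6. st.MEM @i9  | tail

CYCLES = 7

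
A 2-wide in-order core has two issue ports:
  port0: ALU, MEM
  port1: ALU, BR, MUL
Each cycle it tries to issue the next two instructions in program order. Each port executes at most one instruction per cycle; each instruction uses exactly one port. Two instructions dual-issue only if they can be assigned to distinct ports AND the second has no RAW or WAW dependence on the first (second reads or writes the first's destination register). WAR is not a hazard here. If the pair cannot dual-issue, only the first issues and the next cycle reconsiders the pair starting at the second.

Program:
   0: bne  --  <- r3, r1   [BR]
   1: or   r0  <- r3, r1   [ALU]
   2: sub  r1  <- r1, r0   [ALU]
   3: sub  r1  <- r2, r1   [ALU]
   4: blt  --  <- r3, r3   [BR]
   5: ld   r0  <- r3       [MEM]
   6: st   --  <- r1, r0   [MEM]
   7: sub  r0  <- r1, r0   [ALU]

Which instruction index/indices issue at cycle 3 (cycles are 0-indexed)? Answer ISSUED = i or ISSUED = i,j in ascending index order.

[0] i0+i1  bne.BR+or.ALU  -- pair
[1] i2  sub.ALU  -- RAW+WAW r1
[2] i3+i4  sub.ALU+blt.BR  -- pair
[3] i5  ld.MEM  -- no-port MEM/MEM
[4] i6+i7  st.MEM+sub.ALU  -- pair

ISSUED = 5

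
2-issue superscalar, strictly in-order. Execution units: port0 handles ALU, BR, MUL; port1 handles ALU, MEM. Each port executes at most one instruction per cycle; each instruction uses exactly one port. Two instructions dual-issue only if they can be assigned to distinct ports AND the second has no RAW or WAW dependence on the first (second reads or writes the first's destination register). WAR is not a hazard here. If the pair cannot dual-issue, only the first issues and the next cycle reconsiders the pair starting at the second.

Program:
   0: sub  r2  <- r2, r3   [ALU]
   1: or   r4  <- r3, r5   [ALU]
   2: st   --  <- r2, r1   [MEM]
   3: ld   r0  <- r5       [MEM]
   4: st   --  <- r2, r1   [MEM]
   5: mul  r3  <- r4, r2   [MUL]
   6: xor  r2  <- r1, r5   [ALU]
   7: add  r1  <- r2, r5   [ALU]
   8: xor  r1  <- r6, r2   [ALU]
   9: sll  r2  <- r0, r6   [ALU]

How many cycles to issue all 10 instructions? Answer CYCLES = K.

CYCLES = 7

t=0 i0+i1:sub.ALU or.ALU ; 2-wide
t=1 i2:st.MEM ; no-port MEM/MEM
t=2 i3:ld.MEM ; no-port MEM/MEM
t=3 i4+i5:st.MEM mul.MUL ; 2-wide
t=4 i6:xor.ALU ; RAW r2
t=5 i7:add.ALU ; WAW r1
t=6 i8+i9:xor.ALU sll.ALU ; 2-wide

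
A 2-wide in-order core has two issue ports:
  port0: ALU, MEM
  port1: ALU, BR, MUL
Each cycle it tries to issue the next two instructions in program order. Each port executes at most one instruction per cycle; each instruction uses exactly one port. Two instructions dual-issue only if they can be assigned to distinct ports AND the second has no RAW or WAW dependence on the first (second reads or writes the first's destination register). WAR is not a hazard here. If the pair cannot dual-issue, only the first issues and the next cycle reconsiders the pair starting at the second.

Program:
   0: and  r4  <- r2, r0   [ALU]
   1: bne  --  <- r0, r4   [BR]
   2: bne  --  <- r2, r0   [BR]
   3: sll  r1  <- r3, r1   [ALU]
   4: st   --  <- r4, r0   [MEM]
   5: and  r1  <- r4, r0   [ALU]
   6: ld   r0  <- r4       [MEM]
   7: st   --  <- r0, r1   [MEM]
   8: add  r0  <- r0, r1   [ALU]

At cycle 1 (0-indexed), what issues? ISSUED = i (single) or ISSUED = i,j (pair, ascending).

ISSUED = 1

  cy0 -> i0 (and.ALU) RAW r4
  cy1 -> i1 (bne.BR) no-port BR/BR
  cy2 -> i2+i3 (bne.BR;sll.ALU) dual
  cy3 -> i4+i5 (st.MEM;and.ALU) dual
  cy4 -> i6 (ld.MEM) no-port MEM/MEM
  cy5 -> i7+i8 (st.MEM;add.ALU) dual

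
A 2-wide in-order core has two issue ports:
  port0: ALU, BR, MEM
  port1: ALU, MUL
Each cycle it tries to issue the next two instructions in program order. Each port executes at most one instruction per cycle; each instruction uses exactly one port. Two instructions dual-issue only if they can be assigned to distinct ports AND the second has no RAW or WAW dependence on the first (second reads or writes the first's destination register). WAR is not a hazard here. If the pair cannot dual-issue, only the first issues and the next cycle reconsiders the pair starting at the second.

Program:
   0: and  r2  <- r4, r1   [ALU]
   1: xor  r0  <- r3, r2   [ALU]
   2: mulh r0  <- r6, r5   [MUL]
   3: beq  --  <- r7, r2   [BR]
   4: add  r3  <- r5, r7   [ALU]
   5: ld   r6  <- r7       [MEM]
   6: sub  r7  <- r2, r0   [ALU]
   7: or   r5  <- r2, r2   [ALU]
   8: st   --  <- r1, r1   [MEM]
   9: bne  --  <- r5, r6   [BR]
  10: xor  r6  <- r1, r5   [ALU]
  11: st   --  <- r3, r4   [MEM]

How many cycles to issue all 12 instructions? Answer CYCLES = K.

[0] i0  and.ALU  -- RAW r2
[1] i1  xor.ALU  -- WAW r0
[2] i2/i3  mulh.MUL/beq.BR  -- 2-wide
[3] i4/i5  add.ALU/ld.MEM  -- 2-wide
[4] i6/i7  sub.ALU/or.ALU  -- 2-wide
[5] i8  st.MEM  -- no-port MEM/BR
[6] i9/i10  bne.BR/xor.ALU  -- 2-wide
[7] i11  st.MEM  -- tail

CYCLES = 8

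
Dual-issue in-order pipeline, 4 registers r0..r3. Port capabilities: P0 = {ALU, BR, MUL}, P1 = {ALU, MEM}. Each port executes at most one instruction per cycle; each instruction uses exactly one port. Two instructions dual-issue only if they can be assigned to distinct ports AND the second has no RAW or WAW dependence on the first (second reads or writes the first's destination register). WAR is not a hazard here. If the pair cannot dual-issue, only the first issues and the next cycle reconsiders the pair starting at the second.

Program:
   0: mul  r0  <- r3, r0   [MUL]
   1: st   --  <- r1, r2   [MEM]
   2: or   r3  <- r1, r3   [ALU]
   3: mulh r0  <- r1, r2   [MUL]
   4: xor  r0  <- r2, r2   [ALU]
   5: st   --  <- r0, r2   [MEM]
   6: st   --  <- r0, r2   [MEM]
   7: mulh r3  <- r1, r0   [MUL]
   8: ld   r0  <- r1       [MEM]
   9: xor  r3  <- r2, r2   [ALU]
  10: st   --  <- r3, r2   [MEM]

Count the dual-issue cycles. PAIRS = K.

#0 head=0: mul.MUL;st.MEM i0,i1 2-wide
#1 head=2: or.ALU;mulh.MUL i2,i3 2-wide
#2 head=4: xor.ALU i4 RAW r0
#3 head=5: st.MEM i5 no-port MEM/MEM
#4 head=6: st.MEM;mulh.MUL i6,i7 2-wide
#5 head=8: ld.MEM;xor.ALU i8,i9 2-wide
#6 head=10: st.MEM i10 tail

PAIRS = 4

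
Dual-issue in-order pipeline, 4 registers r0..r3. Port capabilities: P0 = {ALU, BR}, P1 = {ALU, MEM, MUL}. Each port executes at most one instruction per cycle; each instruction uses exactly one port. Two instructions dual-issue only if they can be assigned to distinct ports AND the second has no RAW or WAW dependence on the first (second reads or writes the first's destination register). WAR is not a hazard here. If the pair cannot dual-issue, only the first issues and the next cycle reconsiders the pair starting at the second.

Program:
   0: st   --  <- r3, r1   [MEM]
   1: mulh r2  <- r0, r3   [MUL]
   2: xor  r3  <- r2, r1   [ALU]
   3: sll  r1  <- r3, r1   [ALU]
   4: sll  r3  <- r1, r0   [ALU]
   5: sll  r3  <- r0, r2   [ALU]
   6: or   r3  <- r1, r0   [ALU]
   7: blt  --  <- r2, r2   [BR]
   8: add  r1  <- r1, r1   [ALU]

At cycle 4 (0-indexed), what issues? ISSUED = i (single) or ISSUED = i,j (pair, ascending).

ISSUED = 4

#0 head=0: st.MEM i0 no-port MEM/MUL
#1 head=1: mulh.MUL i1 RAW r2
#2 head=2: xor.ALU i2 RAW r3
#3 head=3: sll.ALU i3 RAW r1
#4 head=4: sll.ALU i4 WAW r3
#5 head=5: sll.ALU i5 WAW r3
#6 head=6: or.ALU+blt.BR i6&i7 2-wide
#7 head=8: add.ALU i8 tail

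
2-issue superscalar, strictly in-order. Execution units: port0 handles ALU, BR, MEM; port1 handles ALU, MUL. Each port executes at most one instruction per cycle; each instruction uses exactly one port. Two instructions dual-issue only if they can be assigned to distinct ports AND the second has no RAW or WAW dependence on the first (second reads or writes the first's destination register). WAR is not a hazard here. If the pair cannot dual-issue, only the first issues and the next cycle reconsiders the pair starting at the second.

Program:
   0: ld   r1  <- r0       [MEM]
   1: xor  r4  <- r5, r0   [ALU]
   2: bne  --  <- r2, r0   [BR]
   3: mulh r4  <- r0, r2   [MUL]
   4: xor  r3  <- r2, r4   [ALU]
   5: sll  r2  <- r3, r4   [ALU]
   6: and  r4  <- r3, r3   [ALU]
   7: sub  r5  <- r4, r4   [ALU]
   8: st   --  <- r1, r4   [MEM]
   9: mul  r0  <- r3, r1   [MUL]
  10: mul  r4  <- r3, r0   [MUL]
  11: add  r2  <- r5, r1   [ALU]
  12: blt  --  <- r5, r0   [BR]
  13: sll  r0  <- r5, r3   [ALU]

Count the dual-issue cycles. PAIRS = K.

c0: i0,i1 ld;xor  dual
c1: i2,i3 bne;mulh  dual
c2: i4 xor  RAW r3
c3: i5,i6 sll;and  dual
c4: i7,i8 sub;st  dual
c5: i9 mul  no-port MUL/MUL
c6: i10,i11 mul;add  dual
c7: i12,i13 blt;sll  dual

PAIRS = 6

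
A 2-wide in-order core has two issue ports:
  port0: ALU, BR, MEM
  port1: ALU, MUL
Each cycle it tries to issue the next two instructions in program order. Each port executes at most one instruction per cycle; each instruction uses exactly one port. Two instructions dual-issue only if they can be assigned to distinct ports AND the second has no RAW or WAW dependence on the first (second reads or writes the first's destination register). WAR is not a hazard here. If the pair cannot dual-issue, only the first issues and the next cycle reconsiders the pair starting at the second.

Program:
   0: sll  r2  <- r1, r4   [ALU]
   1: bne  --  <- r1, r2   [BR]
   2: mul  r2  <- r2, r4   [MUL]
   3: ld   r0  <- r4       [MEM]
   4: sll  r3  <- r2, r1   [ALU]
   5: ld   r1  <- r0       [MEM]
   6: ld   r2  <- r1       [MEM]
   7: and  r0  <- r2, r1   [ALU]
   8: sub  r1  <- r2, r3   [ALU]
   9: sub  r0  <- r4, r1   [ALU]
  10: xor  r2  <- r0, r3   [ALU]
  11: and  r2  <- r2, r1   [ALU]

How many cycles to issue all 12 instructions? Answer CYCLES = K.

CYCLES = 9

[0] i0  sll  -- RAW r2
[1] i1/i2  bne+mul  -- pair
[2] i3/i4  ld+sll  -- pair
[3] i5  ld  -- no-port MEM/MEM
[4] i6  ld  -- RAW r2
[5] i7/i8  and+sub  -- pair
[6] i9  sub  -- RAW r0
[7] i10  xor  -- RAW+WAW r2
[8] i11  and  -- tail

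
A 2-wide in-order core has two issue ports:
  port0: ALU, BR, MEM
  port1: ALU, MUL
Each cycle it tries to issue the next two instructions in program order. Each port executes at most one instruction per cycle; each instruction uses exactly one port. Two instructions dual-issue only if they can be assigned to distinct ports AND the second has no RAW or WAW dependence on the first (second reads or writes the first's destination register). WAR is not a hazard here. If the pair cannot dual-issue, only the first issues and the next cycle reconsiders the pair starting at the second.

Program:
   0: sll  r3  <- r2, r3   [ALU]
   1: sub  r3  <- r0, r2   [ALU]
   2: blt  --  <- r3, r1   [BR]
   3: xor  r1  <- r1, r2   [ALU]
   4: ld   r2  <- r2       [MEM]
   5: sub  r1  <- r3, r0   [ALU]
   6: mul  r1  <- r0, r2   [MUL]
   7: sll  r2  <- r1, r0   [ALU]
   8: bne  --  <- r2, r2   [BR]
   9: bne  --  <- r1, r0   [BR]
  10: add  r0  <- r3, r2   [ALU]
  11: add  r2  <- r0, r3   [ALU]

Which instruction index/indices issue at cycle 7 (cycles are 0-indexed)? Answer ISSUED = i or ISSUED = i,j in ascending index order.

0. sll @i0  | WAW r3
1. sub @i1  | RAW r3
2. blt+xor @i2+i3  | 2-wide
3. ld+sub @i4+i5  | 2-wide
4. mul @i6  | RAW r1
5. sll @i7  | RAW r2
6. bne @i8  | no-port BR/BR
7. bne+add @i9+i10  | 2-wide
8. add @i11  | tail

ISSUED = 9,10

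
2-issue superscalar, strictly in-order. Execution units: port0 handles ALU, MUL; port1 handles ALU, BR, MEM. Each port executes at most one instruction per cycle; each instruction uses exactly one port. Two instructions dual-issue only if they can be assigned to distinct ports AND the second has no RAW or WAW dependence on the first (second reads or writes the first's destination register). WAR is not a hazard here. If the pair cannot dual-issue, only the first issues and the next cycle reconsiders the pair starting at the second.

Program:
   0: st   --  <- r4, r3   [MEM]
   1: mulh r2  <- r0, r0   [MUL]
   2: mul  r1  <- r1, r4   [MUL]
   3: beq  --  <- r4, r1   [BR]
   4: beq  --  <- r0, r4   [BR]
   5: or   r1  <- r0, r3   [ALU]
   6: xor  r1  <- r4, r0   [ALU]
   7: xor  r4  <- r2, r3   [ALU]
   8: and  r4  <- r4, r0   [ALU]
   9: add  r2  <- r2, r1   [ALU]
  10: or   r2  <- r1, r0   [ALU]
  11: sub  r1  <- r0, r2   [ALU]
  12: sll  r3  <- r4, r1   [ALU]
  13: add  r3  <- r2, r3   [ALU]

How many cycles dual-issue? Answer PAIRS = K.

t=0 i0,i1:st/mulh ; 2-wide
t=1 i2:mul ; RAW r1
t=2 i3:beq ; no-port BR/BR
t=3 i4,i5:beq/or ; 2-wide
t=4 i6,i7:xor/xor ; 2-wide
t=5 i8,i9:and/add ; 2-wide
t=6 i10:or ; RAW r2
t=7 i11:sub ; RAW r1
t=8 i12:sll ; RAW+WAW r3
t=9 i13:add ; tail

PAIRS = 4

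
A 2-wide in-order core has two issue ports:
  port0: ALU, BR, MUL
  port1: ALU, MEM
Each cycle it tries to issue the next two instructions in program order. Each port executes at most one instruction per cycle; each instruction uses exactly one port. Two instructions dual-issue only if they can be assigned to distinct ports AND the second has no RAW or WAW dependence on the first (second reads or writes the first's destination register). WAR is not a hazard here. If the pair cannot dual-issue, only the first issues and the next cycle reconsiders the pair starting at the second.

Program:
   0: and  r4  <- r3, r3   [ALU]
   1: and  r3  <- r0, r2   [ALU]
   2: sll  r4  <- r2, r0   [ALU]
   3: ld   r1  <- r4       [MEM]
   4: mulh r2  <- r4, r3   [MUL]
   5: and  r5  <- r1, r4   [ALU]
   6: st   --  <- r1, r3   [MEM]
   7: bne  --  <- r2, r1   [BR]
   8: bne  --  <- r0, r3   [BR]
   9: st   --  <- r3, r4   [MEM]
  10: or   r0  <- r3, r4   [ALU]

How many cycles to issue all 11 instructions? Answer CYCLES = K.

CYCLES = 7

c0: i0&i1 and;and  dual
c1: i2 sll  RAW r4
c2: i3&i4 ld;mulh  dual
c3: i5&i6 and;st  dual
c4: i7 bne  no-port BR/BR
c5: i8&i9 bne;st  dual
c6: i10 or  tail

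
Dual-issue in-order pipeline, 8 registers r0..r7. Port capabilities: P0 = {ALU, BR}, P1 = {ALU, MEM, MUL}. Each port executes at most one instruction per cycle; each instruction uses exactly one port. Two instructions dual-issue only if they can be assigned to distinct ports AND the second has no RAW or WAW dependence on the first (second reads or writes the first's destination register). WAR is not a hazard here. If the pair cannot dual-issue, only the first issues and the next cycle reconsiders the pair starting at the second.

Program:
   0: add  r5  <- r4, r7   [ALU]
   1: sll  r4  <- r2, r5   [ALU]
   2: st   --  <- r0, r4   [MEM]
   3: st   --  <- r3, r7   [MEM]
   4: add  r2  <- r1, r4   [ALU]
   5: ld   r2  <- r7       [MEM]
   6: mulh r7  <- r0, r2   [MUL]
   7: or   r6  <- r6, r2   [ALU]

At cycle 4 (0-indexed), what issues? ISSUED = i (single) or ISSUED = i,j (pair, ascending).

ISSUED = 5

#0 head=0: add.ALU i0 RAW r5
#1 head=1: sll.ALU i1 RAW r4
#2 head=2: st.MEM i2 no-port MEM/MEM
#3 head=3: st.MEM/add.ALU i3&i4 pair
#4 head=5: ld.MEM i5 no-port MEM/MUL
#5 head=6: mulh.MUL/or.ALU i6&i7 pair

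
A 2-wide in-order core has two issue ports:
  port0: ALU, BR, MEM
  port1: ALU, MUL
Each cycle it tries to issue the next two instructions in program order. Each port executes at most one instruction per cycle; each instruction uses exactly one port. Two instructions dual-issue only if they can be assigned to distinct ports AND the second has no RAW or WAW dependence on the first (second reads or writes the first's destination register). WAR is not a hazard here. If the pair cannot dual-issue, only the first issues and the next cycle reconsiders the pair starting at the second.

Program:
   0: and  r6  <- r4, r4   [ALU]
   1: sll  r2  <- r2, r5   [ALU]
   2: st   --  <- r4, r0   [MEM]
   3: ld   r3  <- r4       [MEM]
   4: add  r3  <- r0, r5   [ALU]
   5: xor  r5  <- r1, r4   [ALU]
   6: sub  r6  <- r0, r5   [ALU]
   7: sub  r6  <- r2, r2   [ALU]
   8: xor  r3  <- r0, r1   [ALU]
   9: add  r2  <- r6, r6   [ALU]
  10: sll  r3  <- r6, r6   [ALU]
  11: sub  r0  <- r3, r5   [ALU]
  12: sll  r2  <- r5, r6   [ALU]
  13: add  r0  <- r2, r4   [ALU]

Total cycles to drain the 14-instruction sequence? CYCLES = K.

c0: i0,i1 and.ALU+sll.ALU  2-wide
c1: i2 st.MEM  no-port MEM/MEM
c2: i3 ld.MEM  WAW r3
c3: i4,i5 add.ALU+xor.ALU  2-wide
c4: i6 sub.ALU  WAW r6
c5: i7,i8 sub.ALU+xor.ALU  2-wide
c6: i9,i10 add.ALU+sll.ALU  2-wide
c7: i11,i12 sub.ALU+sll.ALU  2-wide
c8: i13 add.ALU  tail

CYCLES = 9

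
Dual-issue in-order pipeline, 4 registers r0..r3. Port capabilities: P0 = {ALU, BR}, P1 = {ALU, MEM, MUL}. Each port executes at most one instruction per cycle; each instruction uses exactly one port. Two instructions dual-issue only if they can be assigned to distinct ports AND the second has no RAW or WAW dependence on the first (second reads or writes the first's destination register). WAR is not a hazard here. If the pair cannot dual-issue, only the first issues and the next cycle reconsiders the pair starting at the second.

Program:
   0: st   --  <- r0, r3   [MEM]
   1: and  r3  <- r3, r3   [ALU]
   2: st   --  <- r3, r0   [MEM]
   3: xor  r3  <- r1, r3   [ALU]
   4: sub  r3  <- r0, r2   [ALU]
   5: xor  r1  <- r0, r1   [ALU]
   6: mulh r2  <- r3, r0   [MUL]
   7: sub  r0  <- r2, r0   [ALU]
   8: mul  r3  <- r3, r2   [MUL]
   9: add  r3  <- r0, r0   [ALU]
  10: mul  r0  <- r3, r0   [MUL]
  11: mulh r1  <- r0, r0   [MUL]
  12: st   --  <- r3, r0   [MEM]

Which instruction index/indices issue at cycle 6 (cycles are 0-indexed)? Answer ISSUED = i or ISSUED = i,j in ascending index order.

  cy0 -> i0,i1 (st+and) 2-wide
  cy1 -> i2,i3 (st+xor) 2-wide
  cy2 -> i4,i5 (sub+xor) 2-wide
  cy3 -> i6 (mulh) RAW r2
  cy4 -> i7,i8 (sub+mul) 2-wide
  cy5 -> i9 (add) RAW r3
  cy6 -> i10 (mul) no-port MUL/MUL
  cy7 -> i11 (mulh) no-port MUL/MEM
  cy8 -> i12 (st) tail

ISSUED = 10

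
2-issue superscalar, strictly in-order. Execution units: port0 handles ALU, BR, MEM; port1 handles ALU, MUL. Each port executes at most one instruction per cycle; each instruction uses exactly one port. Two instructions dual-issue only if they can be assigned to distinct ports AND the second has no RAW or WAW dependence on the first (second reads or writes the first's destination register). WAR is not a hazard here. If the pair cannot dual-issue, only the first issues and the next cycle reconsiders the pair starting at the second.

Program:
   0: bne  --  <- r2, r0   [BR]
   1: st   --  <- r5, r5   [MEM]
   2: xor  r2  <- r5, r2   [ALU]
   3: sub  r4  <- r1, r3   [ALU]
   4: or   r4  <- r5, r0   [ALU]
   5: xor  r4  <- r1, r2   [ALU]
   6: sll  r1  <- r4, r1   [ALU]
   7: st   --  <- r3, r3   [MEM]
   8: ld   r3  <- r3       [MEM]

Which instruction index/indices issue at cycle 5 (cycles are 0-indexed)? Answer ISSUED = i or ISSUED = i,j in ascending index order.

  cy0 -> i0 (bne) no-port BR/MEM
  cy1 -> i1&i2 (st;xor) dual
  cy2 -> i3 (sub) WAW r4
  cy3 -> i4 (or) WAW r4
  cy4 -> i5 (xor) RAW r4
  cy5 -> i6&i7 (sll;st) dual
  cy6 -> i8 (ld) tail

ISSUED = 6,7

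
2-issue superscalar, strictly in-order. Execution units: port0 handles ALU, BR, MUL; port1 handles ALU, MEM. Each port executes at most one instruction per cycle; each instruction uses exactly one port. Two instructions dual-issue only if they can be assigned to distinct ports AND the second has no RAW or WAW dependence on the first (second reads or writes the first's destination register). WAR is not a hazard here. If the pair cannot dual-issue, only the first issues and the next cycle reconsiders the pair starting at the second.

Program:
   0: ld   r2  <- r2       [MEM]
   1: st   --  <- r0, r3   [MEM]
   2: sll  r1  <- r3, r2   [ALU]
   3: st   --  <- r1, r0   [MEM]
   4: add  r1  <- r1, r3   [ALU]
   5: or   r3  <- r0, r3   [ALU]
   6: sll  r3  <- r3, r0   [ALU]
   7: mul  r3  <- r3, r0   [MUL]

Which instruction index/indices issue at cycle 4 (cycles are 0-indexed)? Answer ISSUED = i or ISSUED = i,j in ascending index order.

0. ld.MEM @i0  | no-port MEM/MEM
1. st.MEM+sll.ALU @i1,i2  | dual
2. st.MEM+add.ALU @i3,i4  | dual
3. or.ALU @i5  | RAW+WAW r3
4. sll.ALU @i6  | RAW+WAW r3
5. mul.MUL @i7  | tail

ISSUED = 6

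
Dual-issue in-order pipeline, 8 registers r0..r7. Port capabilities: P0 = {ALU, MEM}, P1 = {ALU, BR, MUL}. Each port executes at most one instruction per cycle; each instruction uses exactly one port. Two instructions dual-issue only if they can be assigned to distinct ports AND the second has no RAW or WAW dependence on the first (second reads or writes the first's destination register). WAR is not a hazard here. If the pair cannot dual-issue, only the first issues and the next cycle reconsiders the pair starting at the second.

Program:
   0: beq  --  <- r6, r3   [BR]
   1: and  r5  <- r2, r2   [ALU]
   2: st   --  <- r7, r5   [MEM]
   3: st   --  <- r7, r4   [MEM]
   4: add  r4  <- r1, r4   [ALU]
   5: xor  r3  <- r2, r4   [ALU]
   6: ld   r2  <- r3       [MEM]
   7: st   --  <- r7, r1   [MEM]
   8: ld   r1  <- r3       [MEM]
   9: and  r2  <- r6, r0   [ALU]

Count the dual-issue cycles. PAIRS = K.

t=0 i0&i1:beq.BR and.ALU ; pair
t=1 i2:st.MEM ; no-port MEM/MEM
t=2 i3&i4:st.MEM add.ALU ; pair
t=3 i5:xor.ALU ; RAW r3
t=4 i6:ld.MEM ; no-port MEM/MEM
t=5 i7:st.MEM ; no-port MEM/MEM
t=6 i8&i9:ld.MEM and.ALU ; pair

PAIRS = 3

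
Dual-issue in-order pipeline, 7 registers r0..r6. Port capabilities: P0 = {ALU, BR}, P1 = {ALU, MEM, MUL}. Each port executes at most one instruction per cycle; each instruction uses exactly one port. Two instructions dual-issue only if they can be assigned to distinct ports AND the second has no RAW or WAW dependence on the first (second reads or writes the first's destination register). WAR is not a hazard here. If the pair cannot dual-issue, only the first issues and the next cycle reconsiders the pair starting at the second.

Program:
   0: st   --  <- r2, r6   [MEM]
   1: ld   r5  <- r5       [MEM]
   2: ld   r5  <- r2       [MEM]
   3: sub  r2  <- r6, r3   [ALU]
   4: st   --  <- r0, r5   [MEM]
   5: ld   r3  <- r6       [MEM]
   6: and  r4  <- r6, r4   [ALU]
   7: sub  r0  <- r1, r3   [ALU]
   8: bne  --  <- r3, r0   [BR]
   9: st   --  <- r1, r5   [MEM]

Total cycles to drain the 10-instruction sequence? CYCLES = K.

CYCLES = 7

[0] i0  st  -- no-port MEM/MEM
[1] i1  ld  -- no-port MEM/MEM
[2] i2&i3  ld;sub  -- pair
[3] i4  st  -- no-port MEM/MEM
[4] i5&i6  ld;and  -- pair
[5] i7  sub  -- RAW r0
[6] i8&i9  bne;st  -- pair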